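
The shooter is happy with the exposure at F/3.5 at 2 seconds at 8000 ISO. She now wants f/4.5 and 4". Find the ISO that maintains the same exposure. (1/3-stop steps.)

ISO 6400

Aperture: f/3.5 → f/4 → f/4.5 — 2/3 stop narrower (darker).
Shutter speed: 2 → 2.5 → 3.2 → 4 — 1 stop longer (brighter).
Net change so far: 1/3 stop brighter. Offset with the ISO: 8000 → 6400.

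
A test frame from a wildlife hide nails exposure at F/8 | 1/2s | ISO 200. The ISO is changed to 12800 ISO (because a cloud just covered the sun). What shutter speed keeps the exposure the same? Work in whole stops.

ISO: 200 → 400 → 800 → 1600 → 3200 → 6400 → 12800 — 6 stops raised (brighter).
Need 6 stops darker from the shutter speed: 1/2 → 1/4 → 1/8 → 1/15 → 1/30 → 1/60 → 1/125.

1/125s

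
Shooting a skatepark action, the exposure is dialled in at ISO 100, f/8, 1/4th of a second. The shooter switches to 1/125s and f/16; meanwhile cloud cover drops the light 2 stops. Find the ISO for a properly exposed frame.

Scene light: 2 stops darker.
Shutter speed: 1/4 → 1/8 → 1/15 → 1/30 → 1/60 → 1/125 — 5 stops shorter (darker).
Aperture: f/8 → f/11 → f/16 — 2 stops narrower (darker).
Net so far: 9 stops darker. ISO: 100 → 200 → 400 → 800 → 1600 → 3200 → 6400 → 12800 → 25600 → 51200.

ISO 51200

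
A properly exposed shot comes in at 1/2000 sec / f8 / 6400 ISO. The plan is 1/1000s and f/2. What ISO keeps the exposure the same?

Shutter speed: 1/2000 → 1/1000 — 1 stop slower (brighter).
Aperture: f/8 → f/5.6 → f/4 → f/2.8 → f/2 — 4 stops wider (brighter).
Net change so far: 5 stops brighter. Offset with the ISO: 6400 → 3200 → 1600 → 800 → 400 → 200.

ISO 200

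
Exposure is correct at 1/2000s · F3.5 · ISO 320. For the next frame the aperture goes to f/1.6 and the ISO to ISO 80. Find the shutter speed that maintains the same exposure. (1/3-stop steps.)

Aperture: f/3.5 → f/3.2 → f/2.8 → f/2.5 → f/2.2 → f/2 → f/1.8 → f/1.6 — 2 1/3 stops larger aperture (brighter).
ISO: 320 → 250 → 200 → 160 → 125 → 100 → 80 — 2 stops lower (darker).
Net change so far: 1/3 stop brighter. Offset with the shutter speed: 1/2000 → 1/2500.

1/2500s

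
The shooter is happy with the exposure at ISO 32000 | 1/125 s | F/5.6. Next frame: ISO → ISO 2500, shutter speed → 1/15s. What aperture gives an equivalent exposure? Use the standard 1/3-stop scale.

f/4.5

ISO: 32000 → 25600 → 20000 → 16000 → 12800 → 10000 → 8000 → 6400 → 5000 → 4000 → 3200 → 2500 — 3 2/3 stops lower (darker).
Shutter speed: 1/125 → 1/100 → 1/80 → 1/60 → 1/50 → 1/40 → 1/30 → 1/25 → 1/20 → 1/15 — 3 stops longer (brighter).
Net change so far: 2/3 stop darker. Offset with the aperture: f/5.6 → f/5 → f/4.5.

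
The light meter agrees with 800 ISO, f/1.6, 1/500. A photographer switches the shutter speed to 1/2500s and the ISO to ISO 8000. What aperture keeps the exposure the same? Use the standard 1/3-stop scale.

f/2.2

Shutter speed: 1/500 → 1/640 → 1/800 → 1/1000 → 1/1250 → 1/1600 → 1/2000 → 1/2500 — 2 1/3 stops faster (darker).
ISO: 800 → 1000 → 1250 → 1600 → 2000 → 2500 → 3200 → 4000 → 5000 → 6400 → 8000 — 3 1/3 stops raised (brighter).
Net change so far: 1 stop brighter. Offset with the aperture: f/1.6 → f/1.8 → f/2 → f/2.2.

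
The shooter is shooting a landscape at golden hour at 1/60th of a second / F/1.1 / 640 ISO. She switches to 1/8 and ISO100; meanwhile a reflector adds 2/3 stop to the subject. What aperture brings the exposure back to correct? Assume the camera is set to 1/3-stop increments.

Scene light: 2/3 stop brighter.
Shutter speed: 1/60 → 1/50 → 1/40 → 1/30 → 1/25 → 1/20 → 1/15 → 1/13 → 1/10 → 1/8 — 3 stops longer (brighter).
ISO: 640 → 500 → 400 → 320 → 250 → 200 → 160 → 125 → 100 — 2 2/3 stops dropped (darker).
Net so far: 1 stop brighter. Aperture: f/1.1 → f/1.2 → f/1.4 → f/1.6.

f/1.6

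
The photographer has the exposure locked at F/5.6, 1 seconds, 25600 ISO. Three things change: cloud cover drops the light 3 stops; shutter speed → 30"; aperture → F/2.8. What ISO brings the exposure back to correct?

ISO 1600

Scene light: 3 stops darker.
Shutter speed: 1 → 2 → 4 → 8 → 15 → 30 — 5 stops longer (brighter).
Aperture: f/5.6 → f/4 → f/2.8 — 2 stops opened up (brighter).
Net so far: 4 stops brighter. ISO: 25600 → 12800 → 6400 → 3200 → 1600.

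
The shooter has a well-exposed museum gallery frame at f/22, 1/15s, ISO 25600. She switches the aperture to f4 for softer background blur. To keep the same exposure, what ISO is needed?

ISO 800

Aperture: f/22 → f/16 → f/11 → f/8 → f/5.6 → f/4 — 5 stops larger aperture (brighter).
Need 5 stops darker from the ISO: 25600 → 12800 → 6400 → 3200 → 1600 → 800.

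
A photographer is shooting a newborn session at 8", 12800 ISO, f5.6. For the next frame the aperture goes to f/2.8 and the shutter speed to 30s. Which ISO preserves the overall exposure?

ISO 800

Aperture: f/5.6 → f/4 → f/2.8 — 2 stops opened up (brighter).
Shutter speed: 8 → 15 → 30 — 2 stops longer (brighter).
Net change so far: 4 stops brighter. Offset with the ISO: 12800 → 6400 → 3200 → 1600 → 800.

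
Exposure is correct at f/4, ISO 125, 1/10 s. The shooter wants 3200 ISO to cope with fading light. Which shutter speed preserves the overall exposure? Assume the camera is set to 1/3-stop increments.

ISO: 125 → 160 → 200 → 250 → 320 → 400 → 500 → 640 → 800 → 1000 → 1250 → 1600 → 2000 → 2500 → 3200 — 4 2/3 stops higher (brighter).
Need 4 2/3 stops darker from the shutter speed: 1/10 → 1/13 → 1/15 → 1/20 → 1/25 → 1/30 → 1/40 → 1/50 → 1/60 → 1/80 → 1/100 → 1/125 → 1/160 → 1/200 → 1/250.

1/250s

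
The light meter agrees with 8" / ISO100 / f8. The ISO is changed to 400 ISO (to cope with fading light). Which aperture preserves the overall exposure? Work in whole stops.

ISO: 100 → 200 → 400 — 2 stops raised (brighter).
Need 2 stops darker from the aperture: f/8 → f/11 → f/16.

f/16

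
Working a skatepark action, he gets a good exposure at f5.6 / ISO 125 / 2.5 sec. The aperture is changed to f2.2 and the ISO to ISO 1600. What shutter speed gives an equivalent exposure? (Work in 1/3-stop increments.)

Aperture: f/5.6 → f/5 → f/4.5 → f/4 → f/3.5 → f/3.2 → f/2.8 → f/2.5 → f/2.2 — 2 2/3 stops opened up (brighter).
ISO: 125 → 160 → 200 → 250 → 320 → 400 → 500 → 640 → 800 → 1000 → 1250 → 1600 — 3 2/3 stops higher (brighter).
Net change so far: 6 1/3 stops brighter. Offset with the shutter speed: 2.5 → 2 → 1.6 → 1.3 → 1 → 0.8 → 0.6 → 0.5 → 0.4 → 0.3 → 1/4 → 1/5 → 1/6 → 1/8 → 1/10 → 1/13 → 1/15 → 1/20 → 1/25 → 1/30.

1/30s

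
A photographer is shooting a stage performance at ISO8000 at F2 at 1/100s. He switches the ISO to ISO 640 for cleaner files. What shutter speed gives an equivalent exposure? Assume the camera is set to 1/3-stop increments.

ISO: 8000 → 6400 → 5000 → 4000 → 3200 → 2500 → 2000 → 1600 → 1250 → 1000 → 800 → 640 — 3 2/3 stops dropped (darker).
Need 3 2/3 stops brighter from the shutter speed: 1/100 → 1/80 → 1/60 → 1/50 → 1/40 → 1/30 → 1/25 → 1/20 → 1/15 → 1/13 → 1/10 → 1/8.

1/8s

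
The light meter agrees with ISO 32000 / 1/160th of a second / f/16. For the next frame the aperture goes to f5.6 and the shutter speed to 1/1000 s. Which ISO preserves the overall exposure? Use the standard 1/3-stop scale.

ISO 25600

Aperture: f/16 → f/14 → f/13 → f/11 → f/10 → f/9 → f/8 → f/7.1 → f/6.3 → f/5.6 — 3 stops opened up (brighter).
Shutter speed: 1/160 → 1/200 → 1/250 → 1/320 → 1/400 → 1/500 → 1/640 → 1/800 → 1/1000 — 2 2/3 stops shorter (darker).
Net change so far: 1/3 stop brighter. Offset with the ISO: 32000 → 25600.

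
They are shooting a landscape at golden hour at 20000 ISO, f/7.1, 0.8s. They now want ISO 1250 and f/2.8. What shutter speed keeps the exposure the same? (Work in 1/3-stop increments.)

2 s

ISO: 20000 → 16000 → 12800 → 10000 → 8000 → 6400 → 5000 → 4000 → 3200 → 2500 → 2000 → 1600 → 1250 — 4 stops lower (darker).
Aperture: f/7.1 → f/6.3 → f/5.6 → f/5 → f/4.5 → f/4 → f/3.5 → f/3.2 → f/2.8 — 2 2/3 stops larger aperture (brighter).
Net change so far: 1 1/3 stops darker. Offset with the shutter speed: 0.8 → 1 → 1.3 → 1.6 → 2.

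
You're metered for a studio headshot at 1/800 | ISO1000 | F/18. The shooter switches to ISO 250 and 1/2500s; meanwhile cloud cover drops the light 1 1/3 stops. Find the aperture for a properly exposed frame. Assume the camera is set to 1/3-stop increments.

Scene light: 1 1/3 stops darker.
ISO: 1000 → 800 → 640 → 500 → 400 → 320 → 250 — 2 stops lower (darker).
Shutter speed: 1/800 → 1/1000 → 1/1250 → 1/1600 → 1/2000 → 1/2500 — 1 2/3 stops shorter (darker).
Net so far: 5 stops darker. Aperture: f/18 → f/16 → f/14 → f/13 → f/11 → f/10 → f/9 → f/8 → f/7.1 → f/6.3 → f/5.6 → f/5 → f/4.5 → f/4 → f/3.5 → f/3.2.

f/3.2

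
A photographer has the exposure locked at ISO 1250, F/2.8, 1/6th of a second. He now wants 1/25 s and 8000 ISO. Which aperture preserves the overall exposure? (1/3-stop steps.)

Shutter speed: 1/6 → 1/8 → 1/10 → 1/13 → 1/15 → 1/20 → 1/25 — 2 stops shorter (darker).
ISO: 1250 → 1600 → 2000 → 2500 → 3200 → 4000 → 5000 → 6400 → 8000 — 2 2/3 stops raised (brighter).
Net change so far: 2/3 stop brighter. Offset with the aperture: f/2.8 → f/3.2 → f/3.5.

f/3.5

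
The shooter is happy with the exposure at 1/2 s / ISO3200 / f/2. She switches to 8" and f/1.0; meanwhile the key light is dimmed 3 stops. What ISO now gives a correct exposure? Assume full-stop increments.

Scene light: 3 stops darker.
Shutter speed: 1/2 → 1 → 2 → 4 → 8 — 4 stops slower (brighter).
Aperture: f/2 → f/1.4 → f/1.0 — 2 stops opened up (brighter).
Net so far: 3 stops brighter. ISO: 3200 → 1600 → 800 → 400.

ISO 400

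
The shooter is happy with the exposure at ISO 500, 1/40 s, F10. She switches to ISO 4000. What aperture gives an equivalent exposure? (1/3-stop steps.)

f/29

ISO: 500 → 640 → 800 → 1000 → 1250 → 1600 → 2000 → 2500 → 3200 → 4000 — 3 stops higher (brighter).
Need 3 stops darker from the aperture: f/10 → f/11 → f/13 → f/14 → f/16 → f/18 → f/20 → f/22 → f/25 → f/29.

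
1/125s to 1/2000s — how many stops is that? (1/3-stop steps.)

4 stops

1/125 → 1/160 → 1/200 → 1/250 → 1/320 → 1/400 → 1/500 → 1/640 → 1/800 → 1/1000 → 1/1250 → 1/1600 → 1/2000 — count the steps: 12 third-stops = 4 stops.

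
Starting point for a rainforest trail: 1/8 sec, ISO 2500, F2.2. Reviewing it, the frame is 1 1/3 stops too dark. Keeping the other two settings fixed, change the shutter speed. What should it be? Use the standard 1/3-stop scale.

Underexposed by 1 1/3 stops → need 1 1/3 stops brighter.
Shutter speed: 1/8 → 1/6 → 1/5 → 1/4 → 0.3.

0.3 s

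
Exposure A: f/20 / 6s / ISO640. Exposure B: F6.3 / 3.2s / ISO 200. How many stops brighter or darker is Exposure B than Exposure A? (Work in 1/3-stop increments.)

2/3 stop brighter

Aperture: f/20 → f/18 → f/16 → f/14 → f/13 → f/11 → f/10 → f/9 → f/8 → f/7.1 → f/6.3 — 3 1/3 stops wider (brighter).
Shutter speed: 6 → 5 → 4 → 3.2 — 1 stop shorter (darker).
ISO: 640 → 500 → 400 → 320 → 250 → 200 — 1 2/3 stops lower (darker).
Net: +3 1/3 −1 −1 2/3 = +2/3 stops.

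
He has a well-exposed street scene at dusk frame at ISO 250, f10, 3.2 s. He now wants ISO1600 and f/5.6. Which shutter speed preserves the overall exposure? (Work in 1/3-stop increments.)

1/6s

ISO: 250 → 320 → 400 → 500 → 640 → 800 → 1000 → 1250 → 1600 — 2 2/3 stops higher (brighter).
Aperture: f/10 → f/9 → f/8 → f/7.1 → f/6.3 → f/5.6 — 1 2/3 stops opened up (brighter).
Net change so far: 4 1/3 stops brighter. Offset with the shutter speed: 3.2 → 2.5 → 2 → 1.6 → 1.3 → 1 → 0.8 → 0.6 → 0.5 → 0.4 → 0.3 → 1/4 → 1/5 → 1/6.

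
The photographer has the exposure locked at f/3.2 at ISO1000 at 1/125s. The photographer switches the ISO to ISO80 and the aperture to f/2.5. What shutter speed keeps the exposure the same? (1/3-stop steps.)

1/15s

ISO: 1000 → 800 → 640 → 500 → 400 → 320 → 250 → 200 → 160 → 125 → 100 → 80 — 3 2/3 stops lower (darker).
Aperture: f/3.2 → f/2.8 → f/2.5 — 2/3 stop opened up (brighter).
Net change so far: 3 stops darker. Offset with the shutter speed: 1/125 → 1/100 → 1/80 → 1/60 → 1/50 → 1/40 → 1/30 → 1/25 → 1/20 → 1/15.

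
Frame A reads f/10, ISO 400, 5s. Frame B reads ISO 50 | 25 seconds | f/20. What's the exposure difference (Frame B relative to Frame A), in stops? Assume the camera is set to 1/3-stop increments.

2 2/3 stops darker

Aperture: f/10 → f/11 → f/13 → f/14 → f/16 → f/18 → f/20 — 2 stops stopped down (darker).
Shutter speed: 5 → 6 → 8 → 10 → 13 → 15 → 20 → 25 — 2 1/3 stops longer (brighter).
ISO: 400 → 320 → 250 → 200 → 160 → 125 → 100 → 80 → 64 → 50 — 3 stops dropped (darker).
Net: −2 +2 1/3 −3 = −2 2/3 stops.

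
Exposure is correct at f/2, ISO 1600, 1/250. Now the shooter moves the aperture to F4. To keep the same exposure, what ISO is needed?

Aperture: f/2 → f/2.8 → f/4 — 2 stops stopped down (darker).
Need 2 stops brighter from the ISO: 1600 → 3200 → 6400.

ISO 6400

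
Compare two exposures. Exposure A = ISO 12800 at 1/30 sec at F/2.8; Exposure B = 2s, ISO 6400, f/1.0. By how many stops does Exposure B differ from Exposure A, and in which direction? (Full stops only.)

Aperture: f/2.8 → f/2 → f/1.4 → f/1.0 — 3 stops opened up (brighter).
Shutter speed: 1/30 → 1/15 → 1/8 → 1/4 → 1/2 → 1 → 2 — 6 stops longer (brighter).
ISO: 12800 → 6400 — 1 stop dropped (darker).
Net: +3 +6 −1 = +8 stops.

8 stops brighter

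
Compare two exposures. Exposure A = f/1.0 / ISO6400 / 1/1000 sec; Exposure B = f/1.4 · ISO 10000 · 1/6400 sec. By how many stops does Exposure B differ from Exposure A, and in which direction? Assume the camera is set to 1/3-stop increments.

3 stops darker

Aperture: f/1.0 → f/1.1 → f/1.2 → f/1.4 — 1 stop narrower (darker).
Shutter speed: 1/1000 → 1/1250 → 1/1600 → 1/2000 → 1/2500 → 1/3200 → 1/4000 → 1/5000 → 1/6400 — 2 2/3 stops shorter (darker).
ISO: 6400 → 8000 → 10000 — 2/3 stop raised (brighter).
Net: −1 −2 2/3 +2/3 = −3 stops.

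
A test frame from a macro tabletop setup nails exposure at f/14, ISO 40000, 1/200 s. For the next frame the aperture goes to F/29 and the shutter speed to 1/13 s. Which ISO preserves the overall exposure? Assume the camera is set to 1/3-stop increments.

Aperture: f/14 → f/16 → f/18 → f/20 → f/22 → f/25 → f/29 — 2 stops smaller aperture (darker).
Shutter speed: 1/200 → 1/160 → 1/125 → 1/100 → 1/80 → 1/60 → 1/50 → 1/40 → 1/30 → 1/25 → 1/20 → 1/15 → 1/13 — 4 stops longer (brighter).
Net change so far: 2 stops brighter. Offset with the ISO: 40000 → 32000 → 25600 → 20000 → 16000 → 12800 → 10000.

ISO 10000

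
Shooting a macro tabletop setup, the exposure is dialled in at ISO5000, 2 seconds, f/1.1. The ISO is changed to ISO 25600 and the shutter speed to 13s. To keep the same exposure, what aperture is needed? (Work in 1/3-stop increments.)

ISO: 5000 → 6400 → 8000 → 10000 → 12800 → 16000 → 20000 → 25600 — 2 1/3 stops raised (brighter).
Shutter speed: 2 → 2.5 → 3.2 → 4 → 5 → 6 → 8 → 10 → 13 — 2 2/3 stops longer (brighter).
Net change so far: 5 stops brighter. Offset with the aperture: f/1.1 → f/1.2 → f/1.4 → f/1.6 → f/1.8 → f/2 → f/2.2 → f/2.5 → f/2.8 → f/3.2 → f/3.5 → f/4 → f/4.5 → f/5 → f/5.6 → f/6.3.

f/6.3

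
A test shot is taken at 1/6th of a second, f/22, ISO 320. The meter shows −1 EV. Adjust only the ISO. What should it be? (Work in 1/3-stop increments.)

Underexposed by 1 stop → need 1 stop brighter.
ISO: 320 → 400 → 500 → 640.

ISO 640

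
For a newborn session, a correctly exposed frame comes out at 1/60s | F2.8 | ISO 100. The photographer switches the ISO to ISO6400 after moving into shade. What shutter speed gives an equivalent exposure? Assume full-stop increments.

ISO: 100 → 200 → 400 → 800 → 1600 → 3200 → 6400 — 6 stops higher (brighter).
Need 6 stops darker from the shutter speed: 1/60 → 1/125 → 1/250 → 1/500 → 1/1000 → 1/2000 → 1/4000.

1/4000s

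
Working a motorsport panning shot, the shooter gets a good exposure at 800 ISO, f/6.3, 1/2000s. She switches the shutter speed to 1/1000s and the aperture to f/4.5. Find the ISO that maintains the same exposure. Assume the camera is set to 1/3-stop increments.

ISO 200

Shutter speed: 1/2000 → 1/1600 → 1/1250 → 1/1000 — 1 stop longer (brighter).
Aperture: f/6.3 → f/5.6 → f/5 → f/4.5 — 1 stop opened up (brighter).
Net change so far: 2 stops brighter. Offset with the ISO: 800 → 640 → 500 → 400 → 320 → 250 → 200.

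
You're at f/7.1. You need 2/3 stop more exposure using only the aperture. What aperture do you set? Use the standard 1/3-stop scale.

f/5.6

Aperture: f/7.1 → f/6.3 → f/5.6 — 2/3 stop opened up (brighter).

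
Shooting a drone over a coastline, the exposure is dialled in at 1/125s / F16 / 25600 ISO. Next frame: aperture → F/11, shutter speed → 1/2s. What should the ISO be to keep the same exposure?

ISO 200

Aperture: f/16 → f/11 — 1 stop opened up (brighter).
Shutter speed: 1/125 → 1/60 → 1/30 → 1/15 → 1/8 → 1/4 → 1/2 — 6 stops slower (brighter).
Net change so far: 7 stops brighter. Offset with the ISO: 25600 → 12800 → 6400 → 3200 → 1600 → 800 → 400 → 200.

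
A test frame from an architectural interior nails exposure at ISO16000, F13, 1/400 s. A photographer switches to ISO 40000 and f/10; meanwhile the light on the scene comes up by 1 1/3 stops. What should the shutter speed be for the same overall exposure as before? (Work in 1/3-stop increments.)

Scene light: 1 1/3 stops brighter.
ISO: 16000 → 20000 → 25600 → 32000 → 40000 — 1 1/3 stops raised (brighter).
Aperture: f/13 → f/11 → f/10 — 2/3 stop opened up (brighter).
Net so far: 3 1/3 stops brighter. Shutter speed: 1/400 → 1/500 → 1/640 → 1/800 → 1/1000 → 1/1250 → 1/1600 → 1/2000 → 1/2500 → 1/3200 → 1/4000.

1/4000s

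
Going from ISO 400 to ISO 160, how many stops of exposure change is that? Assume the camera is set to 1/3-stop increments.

1 1/3 stops

400 → 320 → 250 → 200 → 160 — count the steps: 4 third-stops = 1 1/3 stops.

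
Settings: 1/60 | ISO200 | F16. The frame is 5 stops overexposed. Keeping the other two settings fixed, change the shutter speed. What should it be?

1/2000s

Overexposed by 5 stops → need 5 stops darker.
Shutter speed: 1/60 → 1/125 → 1/250 → 1/500 → 1/1000 → 1/2000.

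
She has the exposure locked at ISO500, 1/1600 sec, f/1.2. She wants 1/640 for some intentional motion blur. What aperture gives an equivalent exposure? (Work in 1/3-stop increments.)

f/2

Shutter speed: 1/1600 → 1/1250 → 1/1000 → 1/800 → 1/640 — 1 1/3 stops slower (brighter).
Need 1 1/3 stops darker from the aperture: f/1.2 → f/1.4 → f/1.6 → f/1.8 → f/2.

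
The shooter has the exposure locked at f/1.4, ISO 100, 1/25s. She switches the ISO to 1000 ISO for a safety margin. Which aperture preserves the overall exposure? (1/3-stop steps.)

ISO: 100 → 125 → 160 → 200 → 250 → 320 → 400 → 500 → 640 → 800 → 1000 — 3 1/3 stops higher (brighter).
Need 3 1/3 stops darker from the aperture: f/1.4 → f/1.6 → f/1.8 → f/2 → f/2.2 → f/2.5 → f/2.8 → f/3.2 → f/3.5 → f/4 → f/4.5.

f/4.5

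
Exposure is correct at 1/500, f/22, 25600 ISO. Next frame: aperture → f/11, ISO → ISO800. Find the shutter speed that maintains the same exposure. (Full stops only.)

Aperture: f/22 → f/16 → f/11 — 2 stops opened up (brighter).
ISO: 25600 → 12800 → 6400 → 3200 → 1600 → 800 — 5 stops dropped (darker).
Net change so far: 3 stops darker. Offset with the shutter speed: 1/500 → 1/250 → 1/125 → 1/60.

1/60s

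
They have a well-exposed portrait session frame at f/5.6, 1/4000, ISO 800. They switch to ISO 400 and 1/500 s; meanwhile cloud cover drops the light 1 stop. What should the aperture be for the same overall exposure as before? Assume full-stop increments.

Scene light: 1 stop darker.
ISO: 800 → 400 — 1 stop dropped (darker).
Shutter speed: 1/4000 → 1/2000 → 1/1000 → 1/500 — 3 stops longer (brighter).
Net so far: 1 stop brighter. Aperture: f/5.6 → f/8.

f/8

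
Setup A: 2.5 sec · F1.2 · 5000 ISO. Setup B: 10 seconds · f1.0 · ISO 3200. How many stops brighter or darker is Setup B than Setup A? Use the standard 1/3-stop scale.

2 stops brighter

Aperture: f/1.2 → f/1.1 → f/1.0 — 2/3 stop wider (brighter).
Shutter speed: 2.5 → 3.2 → 4 → 5 → 6 → 8 → 10 — 2 stops longer (brighter).
ISO: 5000 → 4000 → 3200 — 2/3 stop lower (darker).
Net: +2/3 +2 −2/3 = +2 stops.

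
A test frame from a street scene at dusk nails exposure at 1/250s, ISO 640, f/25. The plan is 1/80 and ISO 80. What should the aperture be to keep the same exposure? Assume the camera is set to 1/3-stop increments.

Shutter speed: 1/250 → 1/200 → 1/160 → 1/125 → 1/100 → 1/80 — 1 2/3 stops slower (brighter).
ISO: 640 → 500 → 400 → 320 → 250 → 200 → 160 → 125 → 100 → 80 — 3 stops dropped (darker).
Net change so far: 1 1/3 stops darker. Offset with the aperture: f/25 → f/22 → f/20 → f/18 → f/16.

f/16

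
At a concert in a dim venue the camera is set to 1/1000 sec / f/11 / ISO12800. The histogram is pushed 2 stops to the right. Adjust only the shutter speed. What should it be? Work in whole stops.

Overexposed by 2 stops → need 2 stops darker.
Shutter speed: 1/1000 → 1/2000 → 1/4000.

1/4000s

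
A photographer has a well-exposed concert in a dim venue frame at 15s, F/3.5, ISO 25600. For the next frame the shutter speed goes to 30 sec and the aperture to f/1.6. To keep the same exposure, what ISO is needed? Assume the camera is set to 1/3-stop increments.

Shutter speed: 15 → 20 → 25 → 30 — 1 stop slower (brighter).
Aperture: f/3.5 → f/3.2 → f/2.8 → f/2.5 → f/2.2 → f/2 → f/1.8 → f/1.6 — 2 1/3 stops wider (brighter).
Net change so far: 3 1/3 stops brighter. Offset with the ISO: 25600 → 20000 → 16000 → 12800 → 10000 → 8000 → 6400 → 5000 → 4000 → 3200 → 2500.

ISO 2500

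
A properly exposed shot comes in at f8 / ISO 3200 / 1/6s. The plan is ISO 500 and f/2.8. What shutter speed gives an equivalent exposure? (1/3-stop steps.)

ISO: 3200 → 2500 → 2000 → 1600 → 1250 → 1000 → 800 → 640 → 500 — 2 2/3 stops dropped (darker).
Aperture: f/8 → f/7.1 → f/6.3 → f/5.6 → f/5 → f/4.5 → f/4 → f/3.5 → f/3.2 → f/2.8 — 3 stops larger aperture (brighter).
Net change so far: 1/3 stop brighter. Offset with the shutter speed: 1/6 → 1/8.

1/8s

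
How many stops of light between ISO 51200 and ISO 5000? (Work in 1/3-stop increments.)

51200 → 40000 → 32000 → 25600 → 20000 → 16000 → 12800 → 10000 → 8000 → 6400 → 5000 — count the steps: 10 third-stops = 3 1/3 stops.

3 1/3 stops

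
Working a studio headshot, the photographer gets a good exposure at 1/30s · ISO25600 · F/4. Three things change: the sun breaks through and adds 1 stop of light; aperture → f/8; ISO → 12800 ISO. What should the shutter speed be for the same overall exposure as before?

1/8s

Scene light: 1 stop brighter.
Aperture: f/4 → f/5.6 → f/8 — 2 stops stopped down (darker).
ISO: 25600 → 12800 — 1 stop dropped (darker).
Net so far: 2 stops darker. Shutter speed: 1/30 → 1/15 → 1/8.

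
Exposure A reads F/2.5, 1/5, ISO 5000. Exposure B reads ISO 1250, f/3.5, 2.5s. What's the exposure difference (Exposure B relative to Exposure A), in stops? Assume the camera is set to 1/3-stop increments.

2/3 stop brighter

Aperture: f/2.5 → f/2.8 → f/3.2 → f/3.5 — 1 stop narrower (darker).
Shutter speed: 1/5 → 1/4 → 0.3 → 0.4 → 0.5 → 0.6 → 0.8 → 1 → 1.3 → 1.6 → 2 → 2.5 — 3 2/3 stops longer (brighter).
ISO: 5000 → 4000 → 3200 → 2500 → 2000 → 1600 → 1250 — 2 stops lower (darker).
Net: −1 +3 2/3 −2 = +2/3 stops.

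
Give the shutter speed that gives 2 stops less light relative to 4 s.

1 s

Shutter speed: 4 → 2 → 1 — 2 stops shorter (darker).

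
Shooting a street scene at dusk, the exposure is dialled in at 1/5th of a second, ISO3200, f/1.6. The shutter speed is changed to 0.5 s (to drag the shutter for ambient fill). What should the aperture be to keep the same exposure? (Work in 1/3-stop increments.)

f/2.5

Shutter speed: 1/5 → 1/4 → 0.3 → 0.4 → 0.5 — 1 1/3 stops slower (brighter).
Need 1 1/3 stops darker from the aperture: f/1.6 → f/1.8 → f/2 → f/2.2 → f/2.5.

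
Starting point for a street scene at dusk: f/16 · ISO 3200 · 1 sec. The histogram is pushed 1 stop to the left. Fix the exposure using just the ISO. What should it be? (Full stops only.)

Underexposed by 1 stop → need 1 stop brighter.
ISO: 3200 → 6400.

ISO 6400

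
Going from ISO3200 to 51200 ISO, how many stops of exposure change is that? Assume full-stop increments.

4 stops

3200 → 6400 → 12800 → 25600 → 51200 — count the steps: 4 stops.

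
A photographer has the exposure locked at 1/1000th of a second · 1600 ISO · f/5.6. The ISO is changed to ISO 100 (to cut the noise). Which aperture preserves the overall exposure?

ISO: 1600 → 800 → 400 → 200 → 100 — 4 stops lower (darker).
Need 4 stops brighter from the aperture: f/5.6 → f/4 → f/2.8 → f/2 → f/1.4.

f/1.4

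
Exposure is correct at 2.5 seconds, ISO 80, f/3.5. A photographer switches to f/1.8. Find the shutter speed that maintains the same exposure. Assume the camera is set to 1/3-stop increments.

0.6 s

Aperture: f/3.5 → f/3.2 → f/2.8 → f/2.5 → f/2.2 → f/2 → f/1.8 — 2 stops opened up (brighter).
Need 2 stops darker from the shutter speed: 2.5 → 2 → 1.6 → 1.3 → 1 → 0.8 → 0.6.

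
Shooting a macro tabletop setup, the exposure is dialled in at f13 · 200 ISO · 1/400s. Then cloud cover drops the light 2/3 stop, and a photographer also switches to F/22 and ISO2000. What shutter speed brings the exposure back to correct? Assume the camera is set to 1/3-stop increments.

1/800s

Scene light: 2/3 stop darker.
Aperture: f/13 → f/14 → f/16 → f/18 → f/20 → f/22 — 1 2/3 stops stopped down (darker).
ISO: 200 → 250 → 320 → 400 → 500 → 640 → 800 → 1000 → 1250 → 1600 → 2000 — 3 1/3 stops raised (brighter).
Net so far: 1 stop brighter. Shutter speed: 1/400 → 1/500 → 1/640 → 1/800.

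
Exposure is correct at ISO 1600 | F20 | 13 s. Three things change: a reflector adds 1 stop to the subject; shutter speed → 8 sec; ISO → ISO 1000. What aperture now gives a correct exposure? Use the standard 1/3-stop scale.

Scene light: 1 stop brighter.
Shutter speed: 13 → 10 → 8 — 2/3 stop faster (darker).
ISO: 1600 → 1250 → 1000 — 2/3 stop dropped (darker).
Net so far: 1/3 stop darker. Aperture: f/20 → f/18.

f/18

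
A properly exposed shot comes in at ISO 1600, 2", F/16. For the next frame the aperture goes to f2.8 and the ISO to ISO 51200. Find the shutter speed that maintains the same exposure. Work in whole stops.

1/500s

Aperture: f/16 → f/11 → f/8 → f/5.6 → f/4 → f/2.8 — 5 stops wider (brighter).
ISO: 1600 → 3200 → 6400 → 12800 → 25600 → 51200 — 5 stops higher (brighter).
Net change so far: 10 stops brighter. Offset with the shutter speed: 2 → 1 → 1/2 → 1/4 → 1/8 → 1/15 → 1/30 → 1/60 → 1/125 → 1/250 → 1/500.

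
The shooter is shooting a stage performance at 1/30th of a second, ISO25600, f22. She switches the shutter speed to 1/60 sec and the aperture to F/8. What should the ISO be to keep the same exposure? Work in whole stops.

Shutter speed: 1/30 → 1/60 — 1 stop shorter (darker).
Aperture: f/22 → f/16 → f/11 → f/8 — 3 stops opened up (brighter).
Net change so far: 2 stops brighter. Offset with the ISO: 25600 → 12800 → 6400.

ISO 6400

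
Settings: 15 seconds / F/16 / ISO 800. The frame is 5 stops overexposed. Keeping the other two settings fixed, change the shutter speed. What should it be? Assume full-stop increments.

Overexposed by 5 stops → need 5 stops darker.
Shutter speed: 15 → 8 → 4 → 2 → 1 → 1/2.

1/2s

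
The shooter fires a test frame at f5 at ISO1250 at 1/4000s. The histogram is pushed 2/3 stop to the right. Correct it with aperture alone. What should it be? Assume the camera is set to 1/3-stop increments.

Overexposed by 2/3 stop → need 2/3 stop darker.
Aperture: f/5 → f/5.6 → f/6.3.

f/6.3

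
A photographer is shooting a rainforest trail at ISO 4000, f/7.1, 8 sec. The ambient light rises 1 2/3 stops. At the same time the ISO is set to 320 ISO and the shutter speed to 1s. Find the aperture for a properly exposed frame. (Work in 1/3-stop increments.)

f/1.2

Scene light: 1 2/3 stops brighter.
ISO: 4000 → 3200 → 2500 → 2000 → 1600 → 1250 → 1000 → 800 → 640 → 500 → 400 → 320 — 3 2/3 stops lower (darker).
Shutter speed: 8 → 6 → 5 → 4 → 3.2 → 2.5 → 2 → 1.6 → 1.3 → 1 — 3 stops shorter (darker).
Net so far: 5 stops darker. Aperture: f/7.1 → f/6.3 → f/5.6 → f/5 → f/4.5 → f/4 → f/3.5 → f/3.2 → f/2.8 → f/2.5 → f/2.2 → f/2 → f/1.8 → f/1.6 → f/1.4 → f/1.2.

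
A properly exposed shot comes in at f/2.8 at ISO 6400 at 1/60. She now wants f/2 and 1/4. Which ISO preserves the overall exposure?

Aperture: f/2.8 → f/2 — 1 stop opened up (brighter).
Shutter speed: 1/60 → 1/30 → 1/15 → 1/8 → 1/4 — 4 stops longer (brighter).
Net change so far: 5 stops brighter. Offset with the ISO: 6400 → 3200 → 1600 → 800 → 400 → 200.

ISO 200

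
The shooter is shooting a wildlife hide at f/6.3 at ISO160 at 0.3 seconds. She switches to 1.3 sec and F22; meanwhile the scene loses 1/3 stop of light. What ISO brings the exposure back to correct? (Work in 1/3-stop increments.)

Scene light: 1/3 stop darker.
Shutter speed: 0.3 → 0.4 → 0.5 → 0.6 → 0.8 → 1 → 1.3 — 2 stops slower (brighter).
Aperture: f/6.3 → f/7.1 → f/8 → f/9 → f/10 → f/11 → f/13 → f/14 → f/16 → f/18 → f/20 → f/22 — 3 2/3 stops smaller aperture (darker).
Net so far: 2 stops darker. ISO: 160 → 200 → 250 → 320 → 400 → 500 → 640.

ISO 640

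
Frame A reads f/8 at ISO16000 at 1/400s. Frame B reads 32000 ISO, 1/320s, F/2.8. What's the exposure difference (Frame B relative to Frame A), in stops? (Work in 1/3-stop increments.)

Aperture: f/8 → f/7.1 → f/6.3 → f/5.6 → f/5 → f/4.5 → f/4 → f/3.5 → f/3.2 → f/2.8 — 3 stops wider (brighter).
Shutter speed: 1/400 → 1/320 — 1/3 stop slower (brighter).
ISO: 16000 → 20000 → 25600 → 32000 — 1 stop higher (brighter).
Net: +3 +1/3 +1 = +4 1/3 stops.

4 1/3 stops brighter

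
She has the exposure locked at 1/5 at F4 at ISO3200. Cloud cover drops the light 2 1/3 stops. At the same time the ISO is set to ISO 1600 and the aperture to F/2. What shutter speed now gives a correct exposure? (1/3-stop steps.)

Scene light: 2 1/3 stops darker.
ISO: 3200 → 2500 → 2000 → 1600 — 1 stop dropped (darker).
Aperture: f/4 → f/3.5 → f/3.2 → f/2.8 → f/2.5 → f/2.2 → f/2 — 2 stops larger aperture (brighter).
Net so far: 1 1/3 stops darker. Shutter speed: 1/5 → 1/4 → 0.3 → 0.4 → 0.5.

0.5 s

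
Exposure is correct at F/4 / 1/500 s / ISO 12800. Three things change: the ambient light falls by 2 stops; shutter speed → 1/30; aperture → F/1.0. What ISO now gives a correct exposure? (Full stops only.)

ISO 200

Scene light: 2 stops darker.
Shutter speed: 1/500 → 1/250 → 1/125 → 1/60 → 1/30 — 4 stops slower (brighter).
Aperture: f/4 → f/2.8 → f/2 → f/1.4 → f/1.0 — 4 stops opened up (brighter).
Net so far: 6 stops brighter. ISO: 12800 → 6400 → 3200 → 1600 → 800 → 400 → 200.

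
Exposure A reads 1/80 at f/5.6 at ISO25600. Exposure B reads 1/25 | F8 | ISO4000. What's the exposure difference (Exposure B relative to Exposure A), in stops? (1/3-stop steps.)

2 stops darker

Aperture: f/5.6 → f/6.3 → f/7.1 → f/8 — 1 stop stopped down (darker).
Shutter speed: 1/80 → 1/60 → 1/50 → 1/40 → 1/30 → 1/25 — 1 2/3 stops slower (brighter).
ISO: 25600 → 20000 → 16000 → 12800 → 10000 → 8000 → 6400 → 5000 → 4000 — 2 2/3 stops dropped (darker).
Net: −1 +1 2/3 −2 2/3 = −2 stops.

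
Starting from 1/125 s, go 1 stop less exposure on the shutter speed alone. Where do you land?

1/250s

Shutter speed: 1/125 → 1/250 — 1 stop shorter (darker).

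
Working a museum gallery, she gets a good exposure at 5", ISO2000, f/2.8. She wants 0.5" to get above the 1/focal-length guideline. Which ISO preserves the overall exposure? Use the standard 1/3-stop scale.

Shutter speed: 5 → 4 → 3.2 → 2.5 → 2 → 1.6 → 1.3 → 1 → 0.8 → 0.6 → 0.5 — 3 1/3 stops faster (darker).
Need 3 1/3 stops brighter from the ISO: 2000 → 2500 → 3200 → 4000 → 5000 → 6400 → 8000 → 10000 → 12800 → 16000 → 20000.

ISO 20000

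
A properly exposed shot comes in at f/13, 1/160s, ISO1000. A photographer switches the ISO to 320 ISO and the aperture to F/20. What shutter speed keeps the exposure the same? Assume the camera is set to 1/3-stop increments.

ISO: 1000 → 800 → 640 → 500 → 400 → 320 — 1 2/3 stops lower (darker).
Aperture: f/13 → f/14 → f/16 → f/18 → f/20 — 1 1/3 stops smaller aperture (darker).
Net change so far: 3 stops darker. Offset with the shutter speed: 1/160 → 1/125 → 1/100 → 1/80 → 1/60 → 1/50 → 1/40 → 1/30 → 1/25 → 1/20.

1/20s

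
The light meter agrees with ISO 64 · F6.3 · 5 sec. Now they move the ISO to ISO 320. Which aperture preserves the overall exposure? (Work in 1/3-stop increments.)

f/14

ISO: 64 → 80 → 100 → 125 → 160 → 200 → 250 → 320 — 2 1/3 stops raised (brighter).
Need 2 1/3 stops darker from the aperture: f/6.3 → f/7.1 → f/8 → f/9 → f/10 → f/11 → f/13 → f/14.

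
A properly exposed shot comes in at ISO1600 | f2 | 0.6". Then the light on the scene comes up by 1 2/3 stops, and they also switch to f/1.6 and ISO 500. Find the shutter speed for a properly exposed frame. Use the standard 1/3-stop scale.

Scene light: 1 2/3 stops brighter.
Aperture: f/2 → f/1.8 → f/1.6 — 2/3 stop opened up (brighter).
ISO: 1600 → 1250 → 1000 → 800 → 640 → 500 — 1 2/3 stops dropped (darker).
Net so far: 2/3 stop brighter. Shutter speed: 0.6 → 0.5 → 0.4.

0.4 s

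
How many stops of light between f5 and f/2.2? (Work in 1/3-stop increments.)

f/5 → f/4.5 → f/4 → f/3.5 → f/3.2 → f/2.8 → f/2.5 → f/2.2 — count the steps: 7 third-stops = 2 1/3 stops.

2 1/3 stops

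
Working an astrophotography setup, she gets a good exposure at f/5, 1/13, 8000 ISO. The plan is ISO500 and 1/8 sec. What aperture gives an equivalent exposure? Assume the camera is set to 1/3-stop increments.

f/1.6

ISO: 8000 → 6400 → 5000 → 4000 → 3200 → 2500 → 2000 → 1600 → 1250 → 1000 → 800 → 640 → 500 — 4 stops dropped (darker).
Shutter speed: 1/13 → 1/10 → 1/8 — 2/3 stop slower (brighter).
Net change so far: 3 1/3 stops darker. Offset with the aperture: f/5 → f/4.5 → f/4 → f/3.5 → f/3.2 → f/2.8 → f/2.5 → f/2.2 → f/2 → f/1.8 → f/1.6.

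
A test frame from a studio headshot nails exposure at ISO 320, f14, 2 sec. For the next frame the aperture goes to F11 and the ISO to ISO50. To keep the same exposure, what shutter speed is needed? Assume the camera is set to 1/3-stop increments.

8 s

Aperture: f/14 → f/13 → f/11 — 2/3 stop opened up (brighter).
ISO: 320 → 250 → 200 → 160 → 125 → 100 → 80 → 64 → 50 — 2 2/3 stops dropped (darker).
Net change so far: 2 stops darker. Offset with the shutter speed: 2 → 2.5 → 3.2 → 4 → 5 → 6 → 8.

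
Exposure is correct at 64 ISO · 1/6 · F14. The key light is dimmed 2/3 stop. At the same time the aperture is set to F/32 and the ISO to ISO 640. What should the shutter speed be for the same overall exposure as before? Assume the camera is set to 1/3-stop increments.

Scene light: 2/3 stop darker.
Aperture: f/14 → f/16 → f/18 → f/20 → f/22 → f/25 → f/29 → f/32 — 2 1/3 stops narrower (darker).
ISO: 64 → 80 → 100 → 125 → 160 → 200 → 250 → 320 → 400 → 500 → 640 — 3 1/3 stops higher (brighter).
Net so far: 1/3 stop brighter. Shutter speed: 1/6 → 1/8.

1/8s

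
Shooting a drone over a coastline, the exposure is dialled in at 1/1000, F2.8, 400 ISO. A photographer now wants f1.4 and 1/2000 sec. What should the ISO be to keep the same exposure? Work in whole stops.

ISO 200

Aperture: f/2.8 → f/2 → f/1.4 — 2 stops opened up (brighter).
Shutter speed: 1/1000 → 1/2000 — 1 stop faster (darker).
Net change so far: 1 stop brighter. Offset with the ISO: 400 → 200.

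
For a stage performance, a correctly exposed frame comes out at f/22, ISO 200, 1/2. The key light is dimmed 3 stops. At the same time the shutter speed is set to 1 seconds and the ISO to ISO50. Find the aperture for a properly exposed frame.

Scene light: 3 stops darker.
Shutter speed: 1/2 → 1 — 1 stop longer (brighter).
ISO: 200 → 100 → 50 — 2 stops lower (darker).
Net so far: 4 stops darker. Aperture: f/22 → f/16 → f/11 → f/8 → f/5.6.

f/5.6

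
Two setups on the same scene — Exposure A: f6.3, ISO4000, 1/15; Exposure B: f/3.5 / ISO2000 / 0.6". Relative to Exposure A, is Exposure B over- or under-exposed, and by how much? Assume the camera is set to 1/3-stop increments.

Aperture: f/6.3 → f/5.6 → f/5 → f/4.5 → f/4 → f/3.5 — 1 2/3 stops larger aperture (brighter).
Shutter speed: 1/15 → 1/13 → 1/10 → 1/8 → 1/6 → 1/5 → 1/4 → 0.3 → 0.4 → 0.5 → 0.6 — 3 1/3 stops longer (brighter).
ISO: 4000 → 3200 → 2500 → 2000 — 1 stop lower (darker).
Net: +1 2/3 +3 1/3 −1 = +4 stops.

4 stops brighter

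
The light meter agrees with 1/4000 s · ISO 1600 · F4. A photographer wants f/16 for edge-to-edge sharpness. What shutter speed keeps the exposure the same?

1/250s

Aperture: f/4 → f/5.6 → f/8 → f/11 → f/16 — 4 stops stopped down (darker).
Need 4 stops brighter from the shutter speed: 1/4000 → 1/2000 → 1/1000 → 1/500 → 1/250.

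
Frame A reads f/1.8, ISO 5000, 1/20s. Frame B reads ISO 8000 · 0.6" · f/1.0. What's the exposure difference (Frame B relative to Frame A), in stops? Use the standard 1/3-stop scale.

Aperture: f/1.8 → f/1.6 → f/1.4 → f/1.2 → f/1.1 → f/1.0 — 1 2/3 stops opened up (brighter).
Shutter speed: 1/20 → 1/15 → 1/13 → 1/10 → 1/8 → 1/6 → 1/5 → 1/4 → 0.3 → 0.4 → 0.5 → 0.6 — 3 2/3 stops longer (brighter).
ISO: 5000 → 6400 → 8000 — 2/3 stop raised (brighter).
Net: +1 2/3 +3 2/3 +2/3 = +6 stops.

6 stops brighter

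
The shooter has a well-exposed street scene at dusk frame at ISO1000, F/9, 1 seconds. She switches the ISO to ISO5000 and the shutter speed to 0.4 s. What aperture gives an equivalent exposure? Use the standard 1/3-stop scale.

ISO: 1000 → 1250 → 1600 → 2000 → 2500 → 3200 → 4000 → 5000 — 2 1/3 stops higher (brighter).
Shutter speed: 1 → 0.8 → 0.6 → 0.5 → 0.4 — 1 1/3 stops shorter (darker).
Net change so far: 1 stop brighter. Offset with the aperture: f/9 → f/10 → f/11 → f/13.

f/13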